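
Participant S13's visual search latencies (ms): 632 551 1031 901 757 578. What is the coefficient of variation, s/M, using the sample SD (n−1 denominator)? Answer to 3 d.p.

0.259

n = 6, Σ = 4450, M = 741.6667
Σ(x−M)² = 184503.333; s = √(184503.333/5) = 192.0955
CV = 192.0955 / 741.6667 = 0.25901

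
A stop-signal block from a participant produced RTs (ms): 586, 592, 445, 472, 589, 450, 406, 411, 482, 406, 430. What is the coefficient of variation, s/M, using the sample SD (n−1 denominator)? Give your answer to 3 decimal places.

0.156

n = 11, Σ = 5269, M = 479.0000
Σ(x−M)² = 56056.000; s = √(56056.000/10) = 74.8706
CV = 74.8706 / 479.0000 = 0.15631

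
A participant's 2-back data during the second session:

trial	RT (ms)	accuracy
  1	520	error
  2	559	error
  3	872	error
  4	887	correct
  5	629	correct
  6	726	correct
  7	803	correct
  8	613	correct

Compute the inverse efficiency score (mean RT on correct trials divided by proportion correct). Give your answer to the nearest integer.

1171 ms

Correct trials (n=5): 887, 629, 726, 803, 613
Mean correct RT = 3658/5 = 731.6000 ms
Proportion correct = 5/8
IES = 731.6000 / (5/8) = 1170.560 ms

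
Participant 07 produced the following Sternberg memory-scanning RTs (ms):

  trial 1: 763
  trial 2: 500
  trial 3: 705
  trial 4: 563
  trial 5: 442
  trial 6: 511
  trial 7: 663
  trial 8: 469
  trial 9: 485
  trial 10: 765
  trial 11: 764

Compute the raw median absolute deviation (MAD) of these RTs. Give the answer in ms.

100 ms

Sorted: 442, 469, 485, 500, 511, 563, 663, 705, 763, 764, 765 → median = 563
|x − 563|: 200, 63, 142, 0, 121, 52, 100, 94, 78, 202, 201
Sorted deviations: 0, 52, 63, 78, 94, 100, 121, 142, 200, 201, 202 → MAD = 100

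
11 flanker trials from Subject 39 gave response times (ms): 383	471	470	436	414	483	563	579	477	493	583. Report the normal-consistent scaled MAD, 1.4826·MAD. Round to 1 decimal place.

Sorted: 383, 414, 436, 470, 471, 477, 483, 493, 563, 579, 583 → median = 477
|x − 477| sorted: 0, 6, 6, 7, 16, 41, 63, 86, 94, 102, 106 → MAD = 41
Robust SD ≈ 1.4826 × 41 = 60.787

60.8 ms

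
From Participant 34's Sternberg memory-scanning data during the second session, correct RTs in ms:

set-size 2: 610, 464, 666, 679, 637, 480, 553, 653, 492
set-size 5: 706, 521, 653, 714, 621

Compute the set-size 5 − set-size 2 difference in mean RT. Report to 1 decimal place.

M(set-size 2) = 5234/9 = 581.556
M(set-size 5) = 3215/5 = 643.000
Difference = 643.000 − 581.556 = 61.444 ms

61.4 ms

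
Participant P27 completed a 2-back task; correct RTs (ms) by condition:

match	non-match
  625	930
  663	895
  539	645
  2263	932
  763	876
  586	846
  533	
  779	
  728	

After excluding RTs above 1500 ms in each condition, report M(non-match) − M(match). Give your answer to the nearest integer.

match: exclude 2263
M(match) = 5216/8 = 652.000
M(non-match) = 5124/6 = 854.000
Difference = 854.000 − 652.000 = 202.000 ms

202 ms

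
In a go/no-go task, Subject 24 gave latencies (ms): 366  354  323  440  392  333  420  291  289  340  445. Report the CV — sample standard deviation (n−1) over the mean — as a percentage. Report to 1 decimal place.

n = 11, Σ = 3993, M = 363.0000
Σ(x−M)² = 30522.000; s = √(30522.000/10) = 55.2467
CV = 55.2467 / 363.0000 = 0.15219 = 15.219%

15.2%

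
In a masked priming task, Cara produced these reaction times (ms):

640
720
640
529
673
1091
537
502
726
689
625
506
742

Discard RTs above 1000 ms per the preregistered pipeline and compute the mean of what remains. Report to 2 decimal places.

Excluded: 1091
Retained (n=12): Σ = 7529
Mean = 7529/12 = 627.4167

627.42 ms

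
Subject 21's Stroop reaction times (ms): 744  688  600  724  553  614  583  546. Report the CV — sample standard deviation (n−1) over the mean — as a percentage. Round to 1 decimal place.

12.2%

n = 8, Σ = 5052, M = 631.5000
Σ(x−M)² = 41528.000; s = √(41528.000/7) = 77.0232
CV = 77.0232 / 631.5000 = 0.12197 = 12.197%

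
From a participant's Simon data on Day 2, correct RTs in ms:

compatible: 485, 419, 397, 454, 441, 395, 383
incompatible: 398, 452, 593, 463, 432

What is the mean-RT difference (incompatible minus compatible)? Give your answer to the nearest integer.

43 ms

M(compatible) = 2974/7 = 424.857
M(incompatible) = 2338/5 = 467.600
Difference = 467.600 − 424.857 = 42.743 ms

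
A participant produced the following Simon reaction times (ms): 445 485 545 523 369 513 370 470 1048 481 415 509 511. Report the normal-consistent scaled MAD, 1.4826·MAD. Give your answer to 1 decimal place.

56.3 ms

Sorted: 369, 370, 415, 445, 470, 481, 485, 509, 511, 513, 523, 545, 1048 → median = 485
|x − 485| sorted: 0, 4, 15, 24, 26, 28, 38, 40, 60, 70, 115, 116, 563 → MAD = 38
Robust SD ≈ 1.4826 × 38 = 56.339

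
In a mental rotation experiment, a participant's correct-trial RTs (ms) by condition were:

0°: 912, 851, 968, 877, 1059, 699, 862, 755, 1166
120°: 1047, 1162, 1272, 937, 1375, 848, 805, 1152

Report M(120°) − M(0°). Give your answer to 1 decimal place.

169.3 ms

M(0°) = 8149/9 = 905.444
M(120°) = 8598/8 = 1074.750
Difference = 1074.750 − 905.444 = 169.306 ms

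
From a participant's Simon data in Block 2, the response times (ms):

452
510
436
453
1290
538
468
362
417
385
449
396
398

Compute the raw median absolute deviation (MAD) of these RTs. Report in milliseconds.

Sorted: 362, 385, 396, 398, 417, 436, 449, 452, 453, 468, 510, 538, 1290 → median = 449
|x − 449|: 3, 61, 13, 4, 841, 89, 19, 87, 32, 64, 0, 53, 51
Sorted deviations: 0, 3, 4, 13, 19, 32, 51, 53, 61, 64, 87, 89, 841 → MAD = 51

51 ms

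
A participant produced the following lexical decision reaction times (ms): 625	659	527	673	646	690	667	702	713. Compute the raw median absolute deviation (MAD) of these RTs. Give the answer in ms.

23 ms

Sorted: 527, 625, 646, 659, 667, 673, 690, 702, 713 → median = 667
|x − 667|: 42, 8, 140, 6, 21, 23, 0, 35, 46
Sorted deviations: 0, 6, 8, 21, 23, 35, 42, 46, 140 → MAD = 23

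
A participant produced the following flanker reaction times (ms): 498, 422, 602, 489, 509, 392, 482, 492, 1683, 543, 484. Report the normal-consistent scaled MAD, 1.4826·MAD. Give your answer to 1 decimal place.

25.2 ms

Sorted: 392, 422, 482, 484, 489, 492, 498, 509, 543, 602, 1683 → median = 492
|x − 492| sorted: 0, 3, 6, 8, 10, 17, 51, 70, 100, 110, 1191 → MAD = 17
Robust SD ≈ 1.4826 × 17 = 25.204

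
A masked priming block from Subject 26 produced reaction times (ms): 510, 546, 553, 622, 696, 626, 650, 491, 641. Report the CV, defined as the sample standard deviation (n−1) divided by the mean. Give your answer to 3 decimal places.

0.118

n = 9, Σ = 5335, M = 592.7778
Σ(x−M)² = 39193.556; s = √(39193.556/8) = 69.9942
CV = 69.9942 / 592.7778 = 0.11808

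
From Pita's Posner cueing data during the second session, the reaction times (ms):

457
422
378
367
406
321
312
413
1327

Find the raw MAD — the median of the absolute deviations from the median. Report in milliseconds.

Sorted: 312, 321, 367, 378, 406, 413, 422, 457, 1327 → median = 406
|x − 406|: 51, 16, 28, 39, 0, 85, 94, 7, 921
Sorted deviations: 0, 7, 16, 28, 39, 51, 85, 94, 921 → MAD = 39

39 ms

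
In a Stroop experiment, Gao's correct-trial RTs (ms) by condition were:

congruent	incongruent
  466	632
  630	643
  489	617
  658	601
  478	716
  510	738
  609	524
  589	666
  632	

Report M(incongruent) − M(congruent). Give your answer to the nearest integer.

80 ms

M(congruent) = 5061/9 = 562.333
M(incongruent) = 5137/8 = 642.125
Difference = 642.125 − 562.333 = 79.792 ms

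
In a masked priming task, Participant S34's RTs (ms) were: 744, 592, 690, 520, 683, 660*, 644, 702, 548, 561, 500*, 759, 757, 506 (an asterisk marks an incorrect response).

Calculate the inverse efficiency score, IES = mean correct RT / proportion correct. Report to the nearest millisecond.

Correct trials (n=12): 744, 592, 690, 520, 683, 644, 702, 548, 561, 759, 757, 506
Mean correct RT = 7706/12 = 642.1667 ms
Proportion correct = 12/14
IES = 642.1667 / (12/14) = 749.194 ms

749 ms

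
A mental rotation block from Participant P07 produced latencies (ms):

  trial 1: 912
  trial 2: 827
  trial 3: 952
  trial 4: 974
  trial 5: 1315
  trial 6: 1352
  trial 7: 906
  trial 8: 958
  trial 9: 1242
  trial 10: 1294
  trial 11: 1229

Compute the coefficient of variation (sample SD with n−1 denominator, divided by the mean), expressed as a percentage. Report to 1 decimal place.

18.1%

n = 11, Σ = 11961, M = 1087.3636
Σ(x−M)² = 387866.545; s = √(387866.545/10) = 196.9433
CV = 196.9433 / 1087.3636 = 0.18112 = 18.112%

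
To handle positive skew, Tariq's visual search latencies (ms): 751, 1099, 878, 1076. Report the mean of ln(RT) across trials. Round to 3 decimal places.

6.846

ln(RT): 6.6214, 7.0022, 6.7776, 6.9810
Σ ln(RT) = 27.3822
Mean = 27.3822/4 = 6.84555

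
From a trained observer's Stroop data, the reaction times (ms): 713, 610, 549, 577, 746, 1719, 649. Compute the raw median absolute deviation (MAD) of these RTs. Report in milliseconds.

72 ms

Sorted: 549, 577, 610, 649, 713, 746, 1719 → median = 649
|x − 649|: 64, 39, 100, 72, 97, 1070, 0
Sorted deviations: 0, 39, 64, 72, 97, 100, 1070 → MAD = 72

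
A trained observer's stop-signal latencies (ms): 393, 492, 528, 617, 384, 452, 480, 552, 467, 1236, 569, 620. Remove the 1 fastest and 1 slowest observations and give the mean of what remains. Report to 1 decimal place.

Sorted: 384, 393, 452, 467, 480, 492, 528, 552, 569, 617, 620, 1236
Drop lowest 1 (384) and highest 1 (1236)
Remaining (n=10): Σ = 5170, mean = 5170/10 = 517.000

517.0 ms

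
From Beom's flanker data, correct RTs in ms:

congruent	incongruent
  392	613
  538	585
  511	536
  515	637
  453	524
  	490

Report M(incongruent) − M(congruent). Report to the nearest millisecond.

M(congruent) = 2409/5 = 481.800
M(incongruent) = 3385/6 = 564.167
Difference = 564.167 − 481.800 = 82.367 ms

82 ms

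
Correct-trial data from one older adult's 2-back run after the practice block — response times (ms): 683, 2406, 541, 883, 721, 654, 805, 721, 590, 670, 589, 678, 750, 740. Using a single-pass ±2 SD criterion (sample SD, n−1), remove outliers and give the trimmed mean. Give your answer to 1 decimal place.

n = 14, ΣRT = 11431, M = 816.500
Σ(x−M)² = 2823411.50; s = √(2823411.50/13) = 466.032
Cutoffs: 816.500 ± 2·466.032 → [-115.6, 1748.6]
Outside: 2406 → excluded.
Retained (n=13): Σ = 9025, mean = 9025/13 = 694.231

694.2 ms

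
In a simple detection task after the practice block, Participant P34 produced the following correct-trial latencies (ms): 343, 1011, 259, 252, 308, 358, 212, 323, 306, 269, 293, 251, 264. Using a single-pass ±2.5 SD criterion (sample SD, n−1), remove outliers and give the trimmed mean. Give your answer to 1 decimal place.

n = 13, ΣRT = 4449, M = 342.231
Σ(x−M)² = 504614.31; s = √(504614.31/12) = 205.064
Cutoffs: 342.231 ± 2.5·205.064 → [-170.4, 854.9]
Outside: 1011 → excluded.
Retained (n=12): Σ = 3438, mean = 3438/12 = 286.500

286.5 ms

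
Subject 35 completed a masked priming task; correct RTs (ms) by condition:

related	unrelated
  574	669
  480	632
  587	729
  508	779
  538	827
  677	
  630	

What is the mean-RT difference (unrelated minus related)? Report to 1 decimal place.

156.6 ms

M(related) = 3994/7 = 570.571
M(unrelated) = 3636/5 = 727.200
Difference = 727.200 − 570.571 = 156.629 ms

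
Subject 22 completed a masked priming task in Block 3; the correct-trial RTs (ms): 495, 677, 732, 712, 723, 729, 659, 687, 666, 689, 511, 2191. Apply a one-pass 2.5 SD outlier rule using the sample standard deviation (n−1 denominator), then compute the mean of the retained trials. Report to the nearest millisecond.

n = 12, ΣRT = 9471, M = 789.250
Σ(x−M)² = 2211434.25; s = √(2211434.25/11) = 448.374
Cutoffs: 789.250 ± 2.5·448.374 → [-331.7, 1910.2]
Outside: 2191 → excluded.
Retained (n=11): Σ = 7280, mean = 7280/11 = 661.818

662 ms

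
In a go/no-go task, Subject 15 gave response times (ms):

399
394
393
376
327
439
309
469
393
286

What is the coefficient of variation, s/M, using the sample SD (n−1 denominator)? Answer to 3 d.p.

n = 10, Σ = 3785, M = 378.5000
Σ(x−M)² = 28976.500; s = √(28976.500/9) = 56.7416
CV = 56.7416 / 378.5000 = 0.14991

0.150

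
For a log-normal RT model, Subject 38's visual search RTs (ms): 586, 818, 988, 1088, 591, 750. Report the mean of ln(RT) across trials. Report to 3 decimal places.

6.662

ln(RT): 6.3733, 6.7069, 6.8957, 6.9921, 6.3818, 6.6201
Σ ln(RT) = 39.9699
Mean = 39.9699/6 = 6.66164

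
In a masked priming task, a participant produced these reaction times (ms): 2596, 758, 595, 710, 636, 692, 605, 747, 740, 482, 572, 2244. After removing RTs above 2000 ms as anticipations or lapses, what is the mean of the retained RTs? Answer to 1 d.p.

Excluded: 2244, 2596
Retained (n=10): Σ = 6537
Mean = 6537/10 = 653.7000

653.7 ms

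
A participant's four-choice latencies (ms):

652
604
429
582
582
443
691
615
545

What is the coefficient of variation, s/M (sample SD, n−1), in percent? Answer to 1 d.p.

n = 9, Σ = 5143, M = 571.4444
Σ(x−M)² = 61450.222; s = √(61450.222/8) = 87.6429
CV = 87.6429 / 571.4444 = 0.15337 = 15.337%

15.3%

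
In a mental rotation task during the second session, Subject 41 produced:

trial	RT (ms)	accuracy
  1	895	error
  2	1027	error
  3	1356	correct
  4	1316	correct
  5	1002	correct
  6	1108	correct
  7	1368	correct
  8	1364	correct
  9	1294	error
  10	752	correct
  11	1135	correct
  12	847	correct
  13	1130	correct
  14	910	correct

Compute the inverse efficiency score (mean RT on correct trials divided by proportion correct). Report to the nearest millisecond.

Correct trials (n=11): 1356, 1316, 1002, 1108, 1368, 1364, 752, 1135, 847, 1130, 910
Mean correct RT = 12288/11 = 1117.0909 ms
Proportion correct = 11/14
IES = 1117.0909 / (11/14) = 1421.752 ms

1422 ms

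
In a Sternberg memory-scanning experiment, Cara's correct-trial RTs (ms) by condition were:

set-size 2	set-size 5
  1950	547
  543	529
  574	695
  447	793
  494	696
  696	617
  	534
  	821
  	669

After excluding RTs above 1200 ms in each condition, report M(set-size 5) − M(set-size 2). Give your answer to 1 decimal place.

set-size 2: exclude 1950
M(set-size 2) = 2754/5 = 550.800
M(set-size 5) = 5901/9 = 655.667
Difference = 655.667 − 550.800 = 104.867 ms

104.9 ms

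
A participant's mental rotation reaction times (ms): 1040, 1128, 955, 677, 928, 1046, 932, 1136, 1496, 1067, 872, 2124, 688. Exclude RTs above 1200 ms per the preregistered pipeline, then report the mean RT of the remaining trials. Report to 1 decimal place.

Excluded: 1496, 2124
Retained (n=11): Σ = 10469
Mean = 10469/11 = 951.7273

951.7 ms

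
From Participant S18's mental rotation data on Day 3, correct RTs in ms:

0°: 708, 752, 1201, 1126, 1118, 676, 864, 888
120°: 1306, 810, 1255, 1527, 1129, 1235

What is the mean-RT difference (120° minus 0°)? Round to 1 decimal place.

293.7 ms

M(0°) = 7333/8 = 916.625
M(120°) = 7262/6 = 1210.333
Difference = 1210.333 − 916.625 = 293.708 ms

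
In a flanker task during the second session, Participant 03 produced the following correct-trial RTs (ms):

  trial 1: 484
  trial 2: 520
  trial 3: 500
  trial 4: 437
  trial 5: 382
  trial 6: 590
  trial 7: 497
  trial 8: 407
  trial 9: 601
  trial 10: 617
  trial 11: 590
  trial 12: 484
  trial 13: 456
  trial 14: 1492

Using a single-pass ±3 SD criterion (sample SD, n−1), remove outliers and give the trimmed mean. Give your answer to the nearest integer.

n = 14, ΣRT = 8057, M = 575.500
Σ(x−M)² = 973749.50; s = √(973749.50/13) = 273.686
Cutoffs: 575.500 ± 3·273.686 → [-245.6, 1396.6]
Outside: 1492 → excluded.
Retained (n=13): Σ = 6565, mean = 6565/13 = 505.000

505 ms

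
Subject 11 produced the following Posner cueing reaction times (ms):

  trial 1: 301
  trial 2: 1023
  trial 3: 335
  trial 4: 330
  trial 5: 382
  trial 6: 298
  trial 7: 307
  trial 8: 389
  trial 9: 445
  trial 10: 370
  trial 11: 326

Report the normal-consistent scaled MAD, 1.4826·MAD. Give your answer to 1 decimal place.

Sorted: 298, 301, 307, 326, 330, 335, 370, 382, 389, 445, 1023 → median = 335
|x − 335| sorted: 0, 5, 9, 28, 34, 35, 37, 47, 54, 110, 688 → MAD = 35
Robust SD ≈ 1.4826 × 35 = 51.891

51.9 ms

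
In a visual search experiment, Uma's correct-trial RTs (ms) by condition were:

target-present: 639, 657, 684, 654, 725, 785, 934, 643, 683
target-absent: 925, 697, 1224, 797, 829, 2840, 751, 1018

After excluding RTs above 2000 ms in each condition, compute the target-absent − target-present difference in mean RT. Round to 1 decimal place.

180.0 ms

target-absent: exclude 2840
M(target-present) = 6404/9 = 711.556
M(target-absent) = 6241/7 = 891.571
Difference = 891.571 − 711.556 = 180.016 ms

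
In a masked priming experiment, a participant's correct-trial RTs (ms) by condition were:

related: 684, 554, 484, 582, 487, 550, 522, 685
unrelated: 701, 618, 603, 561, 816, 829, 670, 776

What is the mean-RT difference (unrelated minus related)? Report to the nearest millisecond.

128 ms

M(related) = 4548/8 = 568.500
M(unrelated) = 5574/8 = 696.750
Difference = 696.750 − 568.500 = 128.250 ms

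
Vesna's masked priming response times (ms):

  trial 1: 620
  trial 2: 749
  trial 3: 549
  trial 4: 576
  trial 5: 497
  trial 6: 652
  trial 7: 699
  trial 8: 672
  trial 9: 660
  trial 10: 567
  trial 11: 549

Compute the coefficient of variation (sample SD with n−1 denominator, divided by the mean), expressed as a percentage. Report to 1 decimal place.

12.3%

n = 11, Σ = 6790, M = 617.2727
Σ(x−M)² = 58084.182; s = √(58084.182/10) = 76.2130
CV = 76.2130 / 617.2727 = 0.12347 = 12.347%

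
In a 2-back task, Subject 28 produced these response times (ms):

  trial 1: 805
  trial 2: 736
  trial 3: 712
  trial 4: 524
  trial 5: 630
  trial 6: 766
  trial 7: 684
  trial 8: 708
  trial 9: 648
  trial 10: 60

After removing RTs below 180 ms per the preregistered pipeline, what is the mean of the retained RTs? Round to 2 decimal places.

Excluded: 60
Retained (n=9): Σ = 6213
Mean = 6213/9 = 690.3333

690.33 ms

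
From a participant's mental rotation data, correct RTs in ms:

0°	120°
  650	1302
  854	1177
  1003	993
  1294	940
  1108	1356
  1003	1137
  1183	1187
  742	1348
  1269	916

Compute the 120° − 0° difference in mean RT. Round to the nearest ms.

139 ms

M(0°) = 9106/9 = 1011.778
M(120°) = 10356/9 = 1150.667
Difference = 1150.667 − 1011.778 = 138.889 ms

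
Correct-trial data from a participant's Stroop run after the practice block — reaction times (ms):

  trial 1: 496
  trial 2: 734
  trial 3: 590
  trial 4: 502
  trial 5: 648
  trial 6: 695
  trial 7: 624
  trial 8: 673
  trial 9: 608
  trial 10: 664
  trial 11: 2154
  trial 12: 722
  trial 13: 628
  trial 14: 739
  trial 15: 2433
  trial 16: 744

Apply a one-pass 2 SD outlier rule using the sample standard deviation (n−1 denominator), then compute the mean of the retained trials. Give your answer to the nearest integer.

648 ms

n = 16, ΣRT = 13654, M = 853.375
Σ(x−M)² = 4863217.75; s = √(4863217.75/15) = 569.398
Cutoffs: 853.375 ± 2·569.398 → [-285.4, 1992.2]
Outside: 2154, 2433 → excluded.
Retained (n=14): Σ = 9067, mean = 9067/14 = 647.643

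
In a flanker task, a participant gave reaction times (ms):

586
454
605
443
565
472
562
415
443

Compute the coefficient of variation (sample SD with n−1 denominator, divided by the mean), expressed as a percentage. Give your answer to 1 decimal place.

14.5%

n = 9, Σ = 4545, M = 505.0000
Σ(x−M)² = 42888.000; s = √(42888.000/8) = 73.2189
CV = 73.2189 / 505.0000 = 0.14499 = 14.499%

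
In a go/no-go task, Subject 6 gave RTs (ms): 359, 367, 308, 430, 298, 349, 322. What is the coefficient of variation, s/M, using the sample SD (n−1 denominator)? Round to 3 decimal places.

n = 7, Σ = 2433, M = 347.5714
Σ(x−M)² = 11981.714; s = √(11981.714/6) = 44.6873
CV = 44.6873 / 347.5714 = 0.12857

0.129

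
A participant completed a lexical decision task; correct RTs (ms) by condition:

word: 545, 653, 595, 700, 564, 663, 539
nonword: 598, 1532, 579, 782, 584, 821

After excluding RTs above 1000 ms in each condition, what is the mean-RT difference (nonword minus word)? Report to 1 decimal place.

nonword: exclude 1532
M(word) = 4259/7 = 608.429
M(nonword) = 3364/5 = 672.800
Difference = 672.800 − 608.429 = 64.371 ms

64.4 ms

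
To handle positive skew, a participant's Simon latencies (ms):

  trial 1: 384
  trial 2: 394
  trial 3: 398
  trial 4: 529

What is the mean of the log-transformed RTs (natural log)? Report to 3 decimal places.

6.046

ln(RT): 5.9506, 5.9764, 5.9865, 6.2710
Σ ln(RT) = 24.1844
Mean = 24.1844/4 = 6.04611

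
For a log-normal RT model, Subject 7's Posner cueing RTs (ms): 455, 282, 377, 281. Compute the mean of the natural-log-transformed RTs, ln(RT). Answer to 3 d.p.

5.833

ln(RT): 6.1203, 5.6419, 5.9322, 5.6384
Σ ln(RT) = 23.3328
Mean = 23.3328/4 = 5.83320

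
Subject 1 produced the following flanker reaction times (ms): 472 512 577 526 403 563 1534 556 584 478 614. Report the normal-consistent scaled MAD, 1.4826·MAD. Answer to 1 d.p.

65.2 ms

Sorted: 403, 472, 478, 512, 526, 556, 563, 577, 584, 614, 1534 → median = 556
|x − 556| sorted: 0, 7, 21, 28, 30, 44, 58, 78, 84, 153, 978 → MAD = 44
Robust SD ≈ 1.4826 × 44 = 65.234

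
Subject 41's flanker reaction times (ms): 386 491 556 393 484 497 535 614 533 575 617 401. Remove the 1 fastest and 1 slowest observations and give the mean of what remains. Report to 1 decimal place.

Sorted: 386, 393, 401, 484, 491, 497, 533, 535, 556, 575, 614, 617
Drop lowest 1 (386) and highest 1 (617)
Remaining (n=10): Σ = 5079, mean = 5079/10 = 507.900

507.9 ms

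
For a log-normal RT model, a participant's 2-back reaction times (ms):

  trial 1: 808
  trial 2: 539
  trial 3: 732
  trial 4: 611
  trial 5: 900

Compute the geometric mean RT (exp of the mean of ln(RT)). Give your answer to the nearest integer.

ln(RT): 6.6946, 6.2897, 6.5958, 6.4151, 6.8024
Mean ln(RT) = 32.7975/5 = 6.55951
Geometric mean = exp(6.55951) = 705.93 ms

706 ms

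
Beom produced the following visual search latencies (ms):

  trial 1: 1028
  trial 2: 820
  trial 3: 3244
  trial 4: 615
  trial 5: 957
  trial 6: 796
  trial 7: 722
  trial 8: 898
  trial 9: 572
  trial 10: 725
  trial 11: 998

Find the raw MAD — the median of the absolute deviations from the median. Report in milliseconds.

137 ms

Sorted: 572, 615, 722, 725, 796, 820, 898, 957, 998, 1028, 3244 → median = 820
|x − 820|: 208, 0, 2424, 205, 137, 24, 98, 78, 248, 95, 178
Sorted deviations: 0, 24, 78, 95, 98, 137, 178, 205, 208, 248, 2424 → MAD = 137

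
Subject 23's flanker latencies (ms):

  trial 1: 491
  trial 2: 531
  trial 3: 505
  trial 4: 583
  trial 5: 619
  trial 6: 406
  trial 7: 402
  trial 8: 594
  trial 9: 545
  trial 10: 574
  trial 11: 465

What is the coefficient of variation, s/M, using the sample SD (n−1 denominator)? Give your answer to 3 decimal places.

0.141

n = 11, Σ = 5715, M = 519.5455
Σ(x−M)² = 53916.727; s = √(53916.727/10) = 73.4280
CV = 73.4280 / 519.5455 = 0.14133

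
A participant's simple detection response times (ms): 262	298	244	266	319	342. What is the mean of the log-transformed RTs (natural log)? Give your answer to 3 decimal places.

5.658

ln(RT): 5.5683, 5.6971, 5.4972, 5.5835, 5.7652, 5.8348
Σ ln(RT) = 33.9461
Mean = 33.9461/6 = 5.65768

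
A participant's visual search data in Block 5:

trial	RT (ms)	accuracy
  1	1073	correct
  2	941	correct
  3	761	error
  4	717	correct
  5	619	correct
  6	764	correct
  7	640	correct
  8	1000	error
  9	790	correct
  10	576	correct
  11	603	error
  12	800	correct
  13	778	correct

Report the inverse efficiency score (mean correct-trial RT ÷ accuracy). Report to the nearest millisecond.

1001 ms

Correct trials (n=10): 1073, 941, 717, 619, 764, 640, 790, 576, 800, 778
Mean correct RT = 7698/10 = 769.8000 ms
Proportion correct = 10/13
IES = 769.8000 / (10/13) = 1000.740 ms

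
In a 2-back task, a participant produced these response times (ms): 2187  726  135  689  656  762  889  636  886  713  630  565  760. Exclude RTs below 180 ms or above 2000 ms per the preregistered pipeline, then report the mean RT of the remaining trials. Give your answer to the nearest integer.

719 ms

Excluded: 135, 2187
Retained (n=11): Σ = 7912
Mean = 7912/11 = 719.2727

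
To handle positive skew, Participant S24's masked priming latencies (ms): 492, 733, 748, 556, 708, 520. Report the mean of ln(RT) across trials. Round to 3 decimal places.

ln(RT): 6.1985, 6.5971, 6.6174, 6.3208, 6.5624, 6.2538
Σ ln(RT) = 38.5501
Mean = 38.5501/6 = 6.42501

6.425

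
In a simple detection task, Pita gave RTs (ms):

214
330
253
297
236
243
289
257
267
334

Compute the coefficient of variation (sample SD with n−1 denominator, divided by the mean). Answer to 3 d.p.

n = 10, Σ = 2720, M = 272.0000
Σ(x−M)² = 14234.000; s = √(14234.000/9) = 39.7688
CV = 39.7688 / 272.0000 = 0.14621

0.146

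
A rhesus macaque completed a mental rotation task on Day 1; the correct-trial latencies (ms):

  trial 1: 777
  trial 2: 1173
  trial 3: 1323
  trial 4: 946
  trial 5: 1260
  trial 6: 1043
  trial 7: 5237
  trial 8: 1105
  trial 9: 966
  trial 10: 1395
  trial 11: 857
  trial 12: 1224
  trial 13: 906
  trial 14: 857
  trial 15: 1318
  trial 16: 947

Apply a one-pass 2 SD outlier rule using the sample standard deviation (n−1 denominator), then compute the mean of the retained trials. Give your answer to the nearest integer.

1073 ms

n = 16, ΣRT = 21334, M = 1333.375
Σ(x−M)² = 16802347.75; s = √(16802347.75/15) = 1058.374
Cutoffs: 1333.375 ± 2·1058.374 → [-783.4, 3450.1]
Outside: 5237 → excluded.
Retained (n=15): Σ = 16097, mean = 16097/15 = 1073.133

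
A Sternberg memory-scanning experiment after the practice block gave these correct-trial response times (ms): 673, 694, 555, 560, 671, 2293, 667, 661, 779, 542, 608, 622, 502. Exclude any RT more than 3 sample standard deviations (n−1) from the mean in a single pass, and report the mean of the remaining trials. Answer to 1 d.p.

n = 13, ΣRT = 9827, M = 755.923
Σ(x−M)² = 2626790.92; s = √(2626790.92/12) = 467.867
Cutoffs: 755.923 ± 3·467.867 → [-647.7, 2159.5]
Outside: 2293 → excluded.
Retained (n=12): Σ = 7534, mean = 7534/12 = 627.833

627.8 ms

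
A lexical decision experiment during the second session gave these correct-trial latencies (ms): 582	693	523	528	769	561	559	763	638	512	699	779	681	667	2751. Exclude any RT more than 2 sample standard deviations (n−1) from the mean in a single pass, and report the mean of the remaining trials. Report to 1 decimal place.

639.6 ms

n = 15, ΣRT = 11705, M = 780.333
Σ(x−M)² = 4279497.33; s = √(4279497.33/14) = 552.882
Cutoffs: 780.333 ± 2·552.882 → [-325.4, 1886.1]
Outside: 2751 → excluded.
Retained (n=14): Σ = 8954, mean = 8954/14 = 639.571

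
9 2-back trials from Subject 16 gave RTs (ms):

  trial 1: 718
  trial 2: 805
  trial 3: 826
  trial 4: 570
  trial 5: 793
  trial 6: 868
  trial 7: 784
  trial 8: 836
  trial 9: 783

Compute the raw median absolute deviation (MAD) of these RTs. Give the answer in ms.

Sorted: 570, 718, 783, 784, 793, 805, 826, 836, 868 → median = 793
|x − 793|: 75, 12, 33, 223, 0, 75, 9, 43, 10
Sorted deviations: 0, 9, 10, 12, 33, 43, 75, 75, 223 → MAD = 33

33 ms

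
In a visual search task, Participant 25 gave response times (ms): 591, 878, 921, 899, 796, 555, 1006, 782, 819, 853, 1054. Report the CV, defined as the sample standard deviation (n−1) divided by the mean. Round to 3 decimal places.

n = 11, Σ = 9154, M = 832.1818
Σ(x−M)² = 233301.636; s = √(233301.636/10) = 152.7421
CV = 152.7421 / 832.1818 = 0.18354

0.184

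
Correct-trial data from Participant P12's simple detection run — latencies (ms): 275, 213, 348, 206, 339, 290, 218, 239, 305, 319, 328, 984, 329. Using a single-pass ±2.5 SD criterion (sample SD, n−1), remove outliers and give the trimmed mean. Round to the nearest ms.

n = 13, ΣRT = 4393, M = 337.923
Σ(x−M)² = 482570.92; s = √(482570.92/12) = 200.535
Cutoffs: 337.923 ± 2.5·200.535 → [-163.4, 839.3]
Outside: 984 → excluded.
Retained (n=12): Σ = 3409, mean = 3409/12 = 284.083

284 ms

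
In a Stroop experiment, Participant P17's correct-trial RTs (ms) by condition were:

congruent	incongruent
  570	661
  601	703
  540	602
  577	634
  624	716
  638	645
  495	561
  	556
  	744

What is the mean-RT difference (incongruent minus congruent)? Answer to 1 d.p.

69.0 ms

M(congruent) = 4045/7 = 577.857
M(incongruent) = 5822/9 = 646.889
Difference = 646.889 − 577.857 = 69.032 ms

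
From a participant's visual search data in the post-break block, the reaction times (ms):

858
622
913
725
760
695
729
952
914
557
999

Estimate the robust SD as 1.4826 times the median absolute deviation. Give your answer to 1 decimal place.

204.6 ms

Sorted: 557, 622, 695, 725, 729, 760, 858, 913, 914, 952, 999 → median = 760
|x − 760| sorted: 0, 31, 35, 65, 98, 138, 153, 154, 192, 203, 239 → MAD = 138
Robust SD ≈ 1.4826 × 138 = 204.599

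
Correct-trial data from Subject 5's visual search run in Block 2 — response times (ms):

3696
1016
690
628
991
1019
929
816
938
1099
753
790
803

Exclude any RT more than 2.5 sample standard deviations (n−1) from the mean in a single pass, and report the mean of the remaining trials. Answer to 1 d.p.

n = 13, ΣRT = 14168, M = 1089.846
Σ(x−M)² = 7595117.69; s = √(7595117.69/12) = 795.567
Cutoffs: 1089.846 ± 2.5·795.567 → [-899.1, 3078.8]
Outside: 3696 → excluded.
Retained (n=12): Σ = 10472, mean = 10472/12 = 872.667

872.7 ms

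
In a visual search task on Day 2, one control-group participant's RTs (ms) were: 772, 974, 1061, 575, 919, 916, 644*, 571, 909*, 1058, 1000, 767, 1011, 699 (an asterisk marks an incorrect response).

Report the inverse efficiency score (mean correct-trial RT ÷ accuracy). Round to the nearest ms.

1004 ms

Correct trials (n=12): 772, 974, 1061, 575, 919, 916, 571, 1058, 1000, 767, 1011, 699
Mean correct RT = 10323/12 = 860.2500 ms
Proportion correct = 12/14
IES = 860.2500 / (12/14) = 1003.625 ms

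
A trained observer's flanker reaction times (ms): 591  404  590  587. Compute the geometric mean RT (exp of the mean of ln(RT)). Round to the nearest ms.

536 ms

ln(RT): 6.3818, 6.0014, 6.3801, 6.3750
Mean ln(RT) = 25.1384/4 = 6.28459
Geometric mean = exp(6.28459) = 536.25 ms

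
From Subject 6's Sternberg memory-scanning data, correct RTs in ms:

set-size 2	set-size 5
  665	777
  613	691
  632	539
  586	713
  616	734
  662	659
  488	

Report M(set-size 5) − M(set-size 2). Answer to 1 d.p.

76.6 ms

M(set-size 2) = 4262/7 = 608.857
M(set-size 5) = 4113/6 = 685.500
Difference = 685.500 − 608.857 = 76.643 ms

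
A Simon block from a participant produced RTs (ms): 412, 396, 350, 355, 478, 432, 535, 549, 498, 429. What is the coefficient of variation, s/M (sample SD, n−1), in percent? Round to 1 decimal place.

n = 10, Σ = 4434, M = 443.4000
Σ(x−M)² = 43828.400; s = √(43828.400/9) = 69.7841
CV = 69.7841 / 443.4000 = 0.15738 = 15.738%

15.7%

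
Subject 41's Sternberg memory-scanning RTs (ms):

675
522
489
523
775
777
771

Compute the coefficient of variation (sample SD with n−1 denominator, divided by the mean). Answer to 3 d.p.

n = 7, Σ = 4532, M = 647.4286
Σ(x−M)² = 105407.714; s = √(105407.714/6) = 132.5442
CV = 132.5442 / 647.4286 = 0.20472

0.205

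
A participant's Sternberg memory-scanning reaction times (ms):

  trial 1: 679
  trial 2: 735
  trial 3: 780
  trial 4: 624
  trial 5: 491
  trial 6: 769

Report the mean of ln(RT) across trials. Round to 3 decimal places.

ln(RT): 6.5206, 6.5999, 6.6593, 6.4362, 6.1964, 6.6451
Σ ln(RT) = 39.0575
Mean = 39.0575/6 = 6.50958

6.510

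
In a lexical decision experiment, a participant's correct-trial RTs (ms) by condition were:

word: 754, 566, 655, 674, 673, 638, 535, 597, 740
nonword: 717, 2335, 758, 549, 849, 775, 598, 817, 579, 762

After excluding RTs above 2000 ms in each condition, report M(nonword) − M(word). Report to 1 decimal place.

63.6 ms

nonword: exclude 2335
M(word) = 5832/9 = 648.000
M(nonword) = 6404/9 = 711.556
Difference = 711.556 − 648.000 = 63.556 ms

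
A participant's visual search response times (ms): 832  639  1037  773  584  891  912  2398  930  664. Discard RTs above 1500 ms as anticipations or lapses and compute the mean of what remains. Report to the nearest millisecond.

807 ms

Excluded: 2398
Retained (n=9): Σ = 7262
Mean = 7262/9 = 806.8889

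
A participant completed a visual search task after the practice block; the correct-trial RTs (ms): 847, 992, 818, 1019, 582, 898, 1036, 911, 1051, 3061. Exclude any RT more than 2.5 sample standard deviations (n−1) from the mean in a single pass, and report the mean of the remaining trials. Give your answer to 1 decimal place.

906.0 ms

n = 10, ΣRT = 11215, M = 1121.500
Σ(x−M)² = 4354002.50; s = √(4354002.50/9) = 695.542
Cutoffs: 1121.500 ± 2.5·695.542 → [-617.4, 2860.4]
Outside: 3061 → excluded.
Retained (n=9): Σ = 8154, mean = 8154/9 = 906.000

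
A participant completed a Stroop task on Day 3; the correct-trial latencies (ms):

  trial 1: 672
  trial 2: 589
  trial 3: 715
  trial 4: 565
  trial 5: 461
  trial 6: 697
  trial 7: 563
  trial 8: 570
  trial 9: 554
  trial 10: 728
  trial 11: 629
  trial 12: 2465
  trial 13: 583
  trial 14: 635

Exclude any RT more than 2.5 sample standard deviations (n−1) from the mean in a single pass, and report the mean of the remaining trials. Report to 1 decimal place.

n = 14, ΣRT = 10426, M = 744.714
Σ(x−M)² = 3256642.86; s = √(3256642.86/13) = 500.511
Cutoffs: 744.714 ± 2.5·500.511 → [-506.6, 1996.0]
Outside: 2465 → excluded.
Retained (n=13): Σ = 7961, mean = 7961/13 = 612.385

612.4 ms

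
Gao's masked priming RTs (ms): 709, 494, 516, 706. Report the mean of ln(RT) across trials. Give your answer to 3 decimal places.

ln(RT): 6.5639, 6.2025, 6.2461, 6.5596
Σ ln(RT) = 25.5721
Mean = 25.5721/4 = 6.39303

6.393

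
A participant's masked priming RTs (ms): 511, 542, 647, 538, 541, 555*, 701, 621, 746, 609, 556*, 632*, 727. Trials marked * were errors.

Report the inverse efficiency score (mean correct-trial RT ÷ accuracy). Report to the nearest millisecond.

Correct trials (n=10): 511, 542, 647, 538, 541, 701, 621, 746, 609, 727
Mean correct RT = 6183/10 = 618.3000 ms
Proportion correct = 10/13
IES = 618.3000 / (10/13) = 803.790 ms

804 ms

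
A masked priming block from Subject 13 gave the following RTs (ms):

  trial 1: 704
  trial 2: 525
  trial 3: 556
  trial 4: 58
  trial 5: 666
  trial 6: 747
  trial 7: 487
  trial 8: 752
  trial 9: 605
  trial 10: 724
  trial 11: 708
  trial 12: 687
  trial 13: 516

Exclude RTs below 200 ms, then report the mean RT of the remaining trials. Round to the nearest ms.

640 ms

Excluded: 58
Retained (n=12): Σ = 7677
Mean = 7677/12 = 639.7500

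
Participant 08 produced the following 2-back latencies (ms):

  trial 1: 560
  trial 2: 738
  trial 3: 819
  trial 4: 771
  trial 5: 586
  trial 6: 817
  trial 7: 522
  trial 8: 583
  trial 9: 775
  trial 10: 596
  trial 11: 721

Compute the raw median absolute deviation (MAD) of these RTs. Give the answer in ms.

98 ms

Sorted: 522, 560, 583, 586, 596, 721, 738, 771, 775, 817, 819 → median = 721
|x − 721|: 161, 17, 98, 50, 135, 96, 199, 138, 54, 125, 0
Sorted deviations: 0, 17, 50, 54, 96, 98, 125, 135, 138, 161, 199 → MAD = 98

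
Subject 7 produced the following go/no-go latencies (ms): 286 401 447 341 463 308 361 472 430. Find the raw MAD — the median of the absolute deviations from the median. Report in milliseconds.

60 ms

Sorted: 286, 308, 341, 361, 401, 430, 447, 463, 472 → median = 401
|x − 401|: 115, 0, 46, 60, 62, 93, 40, 71, 29
Sorted deviations: 0, 29, 40, 46, 60, 62, 71, 93, 115 → MAD = 60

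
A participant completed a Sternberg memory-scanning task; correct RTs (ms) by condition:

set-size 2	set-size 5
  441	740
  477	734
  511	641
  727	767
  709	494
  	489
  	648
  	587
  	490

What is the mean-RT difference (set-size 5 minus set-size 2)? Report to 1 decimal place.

48.1 ms

M(set-size 2) = 2865/5 = 573.000
M(set-size 5) = 5590/9 = 621.111
Difference = 621.111 − 573.000 = 48.111 ms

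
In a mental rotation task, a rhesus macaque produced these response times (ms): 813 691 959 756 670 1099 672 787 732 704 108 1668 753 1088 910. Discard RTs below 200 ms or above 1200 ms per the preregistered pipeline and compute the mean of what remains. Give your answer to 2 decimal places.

818.00 ms

Excluded: 108, 1668
Retained (n=13): Σ = 10634
Mean = 10634/13 = 818.0000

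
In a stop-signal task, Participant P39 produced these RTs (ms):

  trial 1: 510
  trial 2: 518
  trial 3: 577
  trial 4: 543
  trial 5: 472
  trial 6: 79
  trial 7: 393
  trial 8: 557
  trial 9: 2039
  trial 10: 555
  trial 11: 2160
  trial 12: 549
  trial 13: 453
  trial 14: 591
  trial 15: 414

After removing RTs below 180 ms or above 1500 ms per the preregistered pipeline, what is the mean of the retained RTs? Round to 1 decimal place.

Excluded: 79, 2039, 2160
Retained (n=12): Σ = 6132
Mean = 6132/12 = 511.0000

511.0 ms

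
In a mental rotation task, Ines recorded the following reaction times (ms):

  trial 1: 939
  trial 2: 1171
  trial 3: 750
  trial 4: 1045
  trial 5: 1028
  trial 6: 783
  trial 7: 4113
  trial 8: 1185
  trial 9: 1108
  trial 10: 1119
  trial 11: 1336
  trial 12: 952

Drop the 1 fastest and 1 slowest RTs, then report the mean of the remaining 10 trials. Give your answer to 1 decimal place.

Sorted: 750, 783, 939, 952, 1028, 1045, 1108, 1119, 1171, 1185, 1336, 4113
Drop lowest 1 (750) and highest 1 (4113)
Remaining (n=10): Σ = 10666, mean = 10666/10 = 1066.600

1066.6 ms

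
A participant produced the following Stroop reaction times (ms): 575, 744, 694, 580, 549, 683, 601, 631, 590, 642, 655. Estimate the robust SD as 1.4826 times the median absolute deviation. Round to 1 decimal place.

Sorted: 549, 575, 580, 590, 601, 631, 642, 655, 683, 694, 744 → median = 631
|x − 631| sorted: 0, 11, 24, 30, 41, 51, 52, 56, 63, 82, 113 → MAD = 51
Robust SD ≈ 1.4826 × 51 = 75.613

75.6 ms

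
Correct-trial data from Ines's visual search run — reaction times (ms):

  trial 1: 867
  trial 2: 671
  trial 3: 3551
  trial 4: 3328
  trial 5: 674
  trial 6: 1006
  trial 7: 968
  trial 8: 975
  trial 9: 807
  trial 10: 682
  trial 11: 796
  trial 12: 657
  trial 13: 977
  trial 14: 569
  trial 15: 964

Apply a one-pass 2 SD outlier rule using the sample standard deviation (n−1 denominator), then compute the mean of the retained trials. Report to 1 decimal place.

816.4 ms

n = 15, ΣRT = 17492, M = 1166.133
Σ(x−M)² = 12232295.73; s = √(12232295.73/14) = 934.738
Cutoffs: 1166.133 ± 2·934.738 → [-703.3, 3035.6]
Outside: 3328, 3551 → excluded.
Retained (n=13): Σ = 10613, mean = 10613/13 = 816.385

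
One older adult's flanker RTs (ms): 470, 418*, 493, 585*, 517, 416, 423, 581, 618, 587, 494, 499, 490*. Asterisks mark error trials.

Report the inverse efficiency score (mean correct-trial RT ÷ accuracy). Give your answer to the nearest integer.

Correct trials (n=10): 470, 493, 517, 416, 423, 581, 618, 587, 494, 499
Mean correct RT = 5098/10 = 509.8000 ms
Proportion correct = 10/13
IES = 509.8000 / (10/13) = 662.740 ms

663 ms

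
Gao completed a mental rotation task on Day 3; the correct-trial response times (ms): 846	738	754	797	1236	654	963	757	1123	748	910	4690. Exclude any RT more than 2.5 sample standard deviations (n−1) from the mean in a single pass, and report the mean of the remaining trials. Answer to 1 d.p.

n = 12, ΣRT = 14216, M = 1184.667
Σ(x−M)² = 13723526.67; s = √(13723526.67/11) = 1116.957
Cutoffs: 1184.667 ± 2.5·1116.957 → [-1607.7, 3977.1]
Outside: 4690 → excluded.
Retained (n=11): Σ = 9526, mean = 9526/11 = 866.000

866.0 ms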